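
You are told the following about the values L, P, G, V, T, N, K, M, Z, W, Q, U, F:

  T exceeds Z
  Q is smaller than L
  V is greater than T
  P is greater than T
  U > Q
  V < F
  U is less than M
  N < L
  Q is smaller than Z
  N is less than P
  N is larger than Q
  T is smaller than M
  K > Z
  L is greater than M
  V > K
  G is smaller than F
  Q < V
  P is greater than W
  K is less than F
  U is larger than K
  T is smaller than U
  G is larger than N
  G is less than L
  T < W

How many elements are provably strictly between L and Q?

Chaining upward from Q reaches: N, Z, K, G, T, V, U, F, W, P, M.
Chaining downward from L reaches: N, Z, K, G, T, U, M.
Strictly between Q and L are those in both lists: N, Z, K, G, T, U, M — 7 elements.

7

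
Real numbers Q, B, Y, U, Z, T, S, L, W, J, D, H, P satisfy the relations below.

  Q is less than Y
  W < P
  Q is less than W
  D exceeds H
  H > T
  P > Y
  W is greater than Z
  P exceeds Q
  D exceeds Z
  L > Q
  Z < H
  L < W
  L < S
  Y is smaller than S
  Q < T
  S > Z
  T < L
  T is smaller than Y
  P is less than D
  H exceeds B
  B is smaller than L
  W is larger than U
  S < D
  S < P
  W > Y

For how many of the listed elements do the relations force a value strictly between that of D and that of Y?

Chaining upward from Y reaches: W, S, P.
Chaining downward from D reaches: Q, U, Z, T, B, H, L, W, S, P.
Strictly between Y and D are those in both lists: W, S, P — 3 elements.

3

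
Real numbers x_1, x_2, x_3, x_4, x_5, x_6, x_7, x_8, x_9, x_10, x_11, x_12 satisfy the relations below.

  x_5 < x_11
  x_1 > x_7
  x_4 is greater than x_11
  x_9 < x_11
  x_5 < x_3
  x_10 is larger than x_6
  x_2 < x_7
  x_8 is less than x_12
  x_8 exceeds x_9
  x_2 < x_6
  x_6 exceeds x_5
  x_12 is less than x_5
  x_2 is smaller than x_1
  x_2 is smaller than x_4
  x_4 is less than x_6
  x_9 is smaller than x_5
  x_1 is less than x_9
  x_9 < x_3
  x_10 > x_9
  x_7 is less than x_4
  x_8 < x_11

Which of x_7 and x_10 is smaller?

x_7

x_7 < x_1 < x_9 < x_8 < x_12 < x_5 < x_11 < x_4 < x_6 < x_10, by transitivity through x_1, x_9, x_8, x_12, x_5, x_11, x_4, x_6.
So x_7 < x_10; x_7 is the smaller of the two.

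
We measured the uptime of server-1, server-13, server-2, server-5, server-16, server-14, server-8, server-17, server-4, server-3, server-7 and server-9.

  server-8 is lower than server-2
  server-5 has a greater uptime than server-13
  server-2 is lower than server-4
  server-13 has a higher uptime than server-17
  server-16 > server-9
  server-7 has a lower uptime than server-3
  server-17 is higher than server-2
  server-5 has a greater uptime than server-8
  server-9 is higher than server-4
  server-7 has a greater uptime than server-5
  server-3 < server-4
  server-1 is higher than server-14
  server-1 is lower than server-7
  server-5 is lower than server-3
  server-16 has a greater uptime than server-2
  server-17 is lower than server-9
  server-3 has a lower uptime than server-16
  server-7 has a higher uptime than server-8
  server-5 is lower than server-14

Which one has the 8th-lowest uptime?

server-7

The consecutive relations fix a unique order: server-8 < server-2 < server-17 < server-13 < server-5 < server-14 < server-1 < server-7 < server-3 < server-4 < server-9 < server-16.
The 8th smallest is server-7.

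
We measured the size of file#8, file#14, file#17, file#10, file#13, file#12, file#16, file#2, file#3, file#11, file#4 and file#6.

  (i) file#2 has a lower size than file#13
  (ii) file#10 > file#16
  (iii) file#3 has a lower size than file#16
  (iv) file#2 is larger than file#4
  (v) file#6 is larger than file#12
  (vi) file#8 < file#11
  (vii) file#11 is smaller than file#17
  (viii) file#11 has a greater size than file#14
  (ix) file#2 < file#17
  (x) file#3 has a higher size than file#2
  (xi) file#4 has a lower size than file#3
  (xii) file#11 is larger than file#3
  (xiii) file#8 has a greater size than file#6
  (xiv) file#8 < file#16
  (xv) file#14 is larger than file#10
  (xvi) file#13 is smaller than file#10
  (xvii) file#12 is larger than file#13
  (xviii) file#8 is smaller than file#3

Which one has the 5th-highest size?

file#16

Chaining the given pairs: file#4 < file#2 < file#13 < file#12 < file#6 < file#8 < file#3 < file#16 < file#10 < file#14 < file#11 < file#17.
Counting 5 from the largest end gives file#16.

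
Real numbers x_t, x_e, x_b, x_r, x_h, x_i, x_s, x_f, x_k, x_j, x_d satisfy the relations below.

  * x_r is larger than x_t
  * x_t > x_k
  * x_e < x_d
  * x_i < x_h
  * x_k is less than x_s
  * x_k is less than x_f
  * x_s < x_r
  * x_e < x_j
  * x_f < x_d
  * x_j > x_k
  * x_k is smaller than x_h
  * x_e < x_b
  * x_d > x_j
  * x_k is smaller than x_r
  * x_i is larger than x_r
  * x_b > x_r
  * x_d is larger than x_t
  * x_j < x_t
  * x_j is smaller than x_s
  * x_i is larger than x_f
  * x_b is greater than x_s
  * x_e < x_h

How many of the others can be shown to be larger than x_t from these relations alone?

5

The elements the relations force above x_t are x_r, x_i, x_h, x_b, x_d — no chain reaches any other.
That is 5.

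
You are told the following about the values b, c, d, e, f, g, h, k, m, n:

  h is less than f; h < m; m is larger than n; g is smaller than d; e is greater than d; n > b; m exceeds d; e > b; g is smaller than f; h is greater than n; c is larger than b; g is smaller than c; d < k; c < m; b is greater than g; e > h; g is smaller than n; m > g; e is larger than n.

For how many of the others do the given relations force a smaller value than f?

The elements the relations force below f are g, b, n, h — no chain reaches any other.
That is 4.

4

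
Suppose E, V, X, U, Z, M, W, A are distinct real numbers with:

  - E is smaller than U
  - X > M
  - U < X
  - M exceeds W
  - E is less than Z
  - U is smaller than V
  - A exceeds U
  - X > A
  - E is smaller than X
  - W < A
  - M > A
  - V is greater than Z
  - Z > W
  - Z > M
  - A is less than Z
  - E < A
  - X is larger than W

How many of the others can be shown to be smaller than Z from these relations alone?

5

From Z the given relations immediately reach E, W, A, M.
From those, U — 5 in total.
No other element is forced below Z by the given relations, so the count is 5.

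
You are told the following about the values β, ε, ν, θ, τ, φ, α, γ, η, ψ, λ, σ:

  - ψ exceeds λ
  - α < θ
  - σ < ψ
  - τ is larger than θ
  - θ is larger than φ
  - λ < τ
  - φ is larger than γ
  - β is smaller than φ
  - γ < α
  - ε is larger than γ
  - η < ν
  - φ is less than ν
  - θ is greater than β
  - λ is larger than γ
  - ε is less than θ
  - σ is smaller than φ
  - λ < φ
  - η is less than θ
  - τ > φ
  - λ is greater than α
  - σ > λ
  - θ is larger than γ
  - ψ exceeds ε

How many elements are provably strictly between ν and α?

3

Chaining upward from α reaches: λ, σ, φ, θ, τ, ψ.
Chaining downward from ν reaches: γ, λ, β, σ, φ, η.
Strictly between α and ν are those in both lists: λ, σ, φ — 3 elements.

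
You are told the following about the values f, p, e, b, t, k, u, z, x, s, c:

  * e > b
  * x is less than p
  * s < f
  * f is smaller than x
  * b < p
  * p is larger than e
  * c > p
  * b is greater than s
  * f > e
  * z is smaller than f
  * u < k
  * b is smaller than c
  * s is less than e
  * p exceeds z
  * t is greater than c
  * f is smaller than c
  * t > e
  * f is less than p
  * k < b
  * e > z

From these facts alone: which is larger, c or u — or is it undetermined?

c

Chaining the given relations: u < k < b < e < f < x < p < c.
So c is larger.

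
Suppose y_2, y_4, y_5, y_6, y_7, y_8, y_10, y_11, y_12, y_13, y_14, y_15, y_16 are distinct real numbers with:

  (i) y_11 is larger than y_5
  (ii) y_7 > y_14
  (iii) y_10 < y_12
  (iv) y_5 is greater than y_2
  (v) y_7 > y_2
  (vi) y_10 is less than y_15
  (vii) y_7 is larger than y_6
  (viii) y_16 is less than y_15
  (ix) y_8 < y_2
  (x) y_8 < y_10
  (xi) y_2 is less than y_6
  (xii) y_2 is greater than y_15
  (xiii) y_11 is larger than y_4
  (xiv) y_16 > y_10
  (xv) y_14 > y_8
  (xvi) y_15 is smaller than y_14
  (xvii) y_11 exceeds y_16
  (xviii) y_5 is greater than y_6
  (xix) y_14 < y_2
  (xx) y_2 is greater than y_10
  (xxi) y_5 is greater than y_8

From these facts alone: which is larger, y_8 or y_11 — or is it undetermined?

y_11

Chaining the given relations: y_8 < y_10 < y_15 < y_14 < y_2 < y_6 < y_5 < y_11.
So y_11 is larger.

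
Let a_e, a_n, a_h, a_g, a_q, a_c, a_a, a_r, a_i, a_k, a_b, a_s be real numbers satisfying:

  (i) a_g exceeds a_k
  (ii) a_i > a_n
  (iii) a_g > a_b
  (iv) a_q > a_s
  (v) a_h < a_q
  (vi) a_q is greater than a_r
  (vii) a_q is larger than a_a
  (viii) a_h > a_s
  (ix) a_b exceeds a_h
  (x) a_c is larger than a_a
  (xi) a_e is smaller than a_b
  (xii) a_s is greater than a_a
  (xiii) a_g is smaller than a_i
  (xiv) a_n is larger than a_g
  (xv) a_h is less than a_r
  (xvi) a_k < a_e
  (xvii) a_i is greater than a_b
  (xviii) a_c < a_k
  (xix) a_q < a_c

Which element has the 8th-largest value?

a_q

The consecutive relations fix a unique order: a_a < a_s < a_h < a_r < a_q < a_c < a_k < a_e < a_b < a_g < a_n < a_i.
Counting 8 from the largest end gives a_q.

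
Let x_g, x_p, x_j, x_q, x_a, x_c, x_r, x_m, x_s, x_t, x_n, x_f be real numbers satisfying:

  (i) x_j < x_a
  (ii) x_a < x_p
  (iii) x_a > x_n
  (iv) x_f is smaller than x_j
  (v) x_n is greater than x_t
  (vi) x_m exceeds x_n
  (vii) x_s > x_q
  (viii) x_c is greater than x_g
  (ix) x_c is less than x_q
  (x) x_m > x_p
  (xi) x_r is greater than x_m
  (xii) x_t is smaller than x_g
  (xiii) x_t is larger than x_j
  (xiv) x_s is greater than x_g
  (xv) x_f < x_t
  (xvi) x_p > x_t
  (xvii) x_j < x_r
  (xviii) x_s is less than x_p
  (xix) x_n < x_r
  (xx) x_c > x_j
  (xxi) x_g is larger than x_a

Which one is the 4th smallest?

The consecutive relations fix a unique order: x_f < x_j < x_t < x_n < x_a < x_g < x_c < x_q < x_s < x_p < x_m < x_r.
The 4th smallest is x_n.

x_n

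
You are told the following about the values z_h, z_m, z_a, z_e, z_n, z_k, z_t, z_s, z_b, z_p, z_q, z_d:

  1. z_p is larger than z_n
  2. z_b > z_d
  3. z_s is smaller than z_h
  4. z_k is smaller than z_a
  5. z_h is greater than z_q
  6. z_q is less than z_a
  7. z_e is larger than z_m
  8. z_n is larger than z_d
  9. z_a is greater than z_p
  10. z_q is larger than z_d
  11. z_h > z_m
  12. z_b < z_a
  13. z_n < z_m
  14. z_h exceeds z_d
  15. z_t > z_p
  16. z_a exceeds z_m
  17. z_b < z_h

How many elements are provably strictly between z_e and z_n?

The relations place z_n below z_e. An element lies strictly between them when it is forced above z_n and also forced below z_e.
Above z_n: {z_p, z_t, z_m, z_a, z_h}. Below z_e: {z_d, z_m}.
Intersection: {z_m} — 1.

1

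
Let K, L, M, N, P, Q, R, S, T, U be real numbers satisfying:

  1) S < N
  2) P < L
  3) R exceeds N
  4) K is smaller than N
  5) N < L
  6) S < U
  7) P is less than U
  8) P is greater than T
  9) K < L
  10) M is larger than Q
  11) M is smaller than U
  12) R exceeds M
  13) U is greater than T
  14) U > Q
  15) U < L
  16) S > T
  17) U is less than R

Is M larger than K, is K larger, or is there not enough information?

undetermined

Following every chain through K: above K we get N, R, L.
M is not reached, and no chain runs the other way from M to K.
So the given relations leave the order of K and M undetermined.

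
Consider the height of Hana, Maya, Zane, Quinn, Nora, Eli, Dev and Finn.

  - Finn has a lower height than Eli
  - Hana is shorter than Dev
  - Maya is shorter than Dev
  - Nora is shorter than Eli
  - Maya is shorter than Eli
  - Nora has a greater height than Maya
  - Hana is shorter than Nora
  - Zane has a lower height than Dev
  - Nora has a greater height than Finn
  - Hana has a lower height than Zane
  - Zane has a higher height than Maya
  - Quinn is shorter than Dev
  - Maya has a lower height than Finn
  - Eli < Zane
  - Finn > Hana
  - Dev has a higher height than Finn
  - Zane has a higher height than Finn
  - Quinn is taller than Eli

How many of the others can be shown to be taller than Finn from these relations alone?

The elements the relations force above Finn are Nora, Eli, Zane, Quinn, Dev — no chain reaches any other.
That is 5.

5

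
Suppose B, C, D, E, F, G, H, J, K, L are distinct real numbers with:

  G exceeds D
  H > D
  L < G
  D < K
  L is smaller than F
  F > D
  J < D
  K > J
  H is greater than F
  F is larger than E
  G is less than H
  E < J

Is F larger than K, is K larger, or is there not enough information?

Following every chain through K: below K we get E, J, D.
F is not reached, and no chain runs the other way from F to K.
So the given relations leave the order of K and F undetermined.

undetermined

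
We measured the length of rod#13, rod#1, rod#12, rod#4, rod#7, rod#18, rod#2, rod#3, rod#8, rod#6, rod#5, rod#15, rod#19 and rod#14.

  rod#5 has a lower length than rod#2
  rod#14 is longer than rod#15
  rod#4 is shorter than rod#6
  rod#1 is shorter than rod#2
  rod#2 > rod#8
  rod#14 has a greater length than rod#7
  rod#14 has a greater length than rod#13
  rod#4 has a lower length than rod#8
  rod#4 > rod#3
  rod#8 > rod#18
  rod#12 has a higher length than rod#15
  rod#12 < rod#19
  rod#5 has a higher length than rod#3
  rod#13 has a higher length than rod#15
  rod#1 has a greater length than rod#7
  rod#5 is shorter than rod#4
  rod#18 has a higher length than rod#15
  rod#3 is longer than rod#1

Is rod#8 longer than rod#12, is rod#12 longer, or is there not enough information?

Following every chain through rod#12: above rod#12 we get rod#19; below rod#12 we get rod#15.
rod#8 is not reached, and no chain runs the other way from rod#8 to rod#12.
So the given relations leave the order of rod#12 and rod#8 undetermined.

undetermined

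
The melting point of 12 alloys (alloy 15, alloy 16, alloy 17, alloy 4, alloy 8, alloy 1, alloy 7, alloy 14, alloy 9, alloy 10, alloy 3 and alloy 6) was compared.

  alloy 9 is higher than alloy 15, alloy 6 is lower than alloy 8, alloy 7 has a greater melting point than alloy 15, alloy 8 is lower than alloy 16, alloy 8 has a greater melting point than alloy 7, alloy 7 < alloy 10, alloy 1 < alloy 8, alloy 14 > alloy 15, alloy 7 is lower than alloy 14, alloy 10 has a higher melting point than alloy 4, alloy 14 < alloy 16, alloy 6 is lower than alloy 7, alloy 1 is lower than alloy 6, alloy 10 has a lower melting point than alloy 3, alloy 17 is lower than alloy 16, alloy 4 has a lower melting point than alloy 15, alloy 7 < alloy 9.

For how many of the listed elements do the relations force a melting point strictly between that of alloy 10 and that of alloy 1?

2

The relations place alloy 1 below alloy 10. An element lies strictly between them when it is forced above alloy 1 and also forced below alloy 10.
Above alloy 1: {alloy 6, alloy 7, alloy 8, alloy 14, alloy 9, alloy 3, alloy 16}. Below alloy 10: {alloy 4, alloy 6, alloy 15, alloy 7}.
Intersection: {alloy 6, alloy 7} — 2.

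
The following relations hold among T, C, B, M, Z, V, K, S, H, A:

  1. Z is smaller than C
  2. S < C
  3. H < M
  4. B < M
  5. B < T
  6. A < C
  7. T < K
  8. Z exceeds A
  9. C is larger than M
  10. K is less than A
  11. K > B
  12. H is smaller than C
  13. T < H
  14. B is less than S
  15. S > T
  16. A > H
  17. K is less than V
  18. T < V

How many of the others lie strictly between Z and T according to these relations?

The relations place T below Z. An element lies strictly between them when it is forced above T and also forced below Z.
Above T: {H, K, A, M, S, C, V}. Below Z: {B, H, K, A}.
Intersection: {H, K, A} — 3.

3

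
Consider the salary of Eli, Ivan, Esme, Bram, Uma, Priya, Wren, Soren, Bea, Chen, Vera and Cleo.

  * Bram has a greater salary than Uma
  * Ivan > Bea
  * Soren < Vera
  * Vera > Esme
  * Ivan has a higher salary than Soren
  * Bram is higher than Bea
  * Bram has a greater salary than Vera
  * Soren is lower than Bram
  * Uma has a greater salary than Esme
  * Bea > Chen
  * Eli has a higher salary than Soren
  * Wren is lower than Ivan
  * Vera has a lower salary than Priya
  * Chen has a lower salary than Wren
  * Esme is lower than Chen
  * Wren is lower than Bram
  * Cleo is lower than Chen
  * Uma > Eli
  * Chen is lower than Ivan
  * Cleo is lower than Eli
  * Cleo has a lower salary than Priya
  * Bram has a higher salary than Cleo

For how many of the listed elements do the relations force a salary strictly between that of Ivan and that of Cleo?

3

The relations place Cleo below Ivan. An element lies strictly between them when it is forced above Cleo and also forced below Ivan.
Above Cleo: {Chen, Eli, Bea, Wren, Uma, Priya, Bram}. Below Ivan: {Esme, Soren, Chen, Bea, Wren}.
Intersection: {Chen, Bea, Wren} — 3.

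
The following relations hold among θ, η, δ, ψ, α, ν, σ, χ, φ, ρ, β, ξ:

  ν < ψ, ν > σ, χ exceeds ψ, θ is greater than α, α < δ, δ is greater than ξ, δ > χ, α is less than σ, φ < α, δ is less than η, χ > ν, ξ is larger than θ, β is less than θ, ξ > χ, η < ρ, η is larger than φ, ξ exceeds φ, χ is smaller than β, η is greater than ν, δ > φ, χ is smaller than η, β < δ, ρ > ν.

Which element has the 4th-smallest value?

ν

The consecutive relations fix a unique order: φ < α < σ < ν < ψ < χ < β < θ < ξ < δ < η < ρ.
The 4th smallest is ν.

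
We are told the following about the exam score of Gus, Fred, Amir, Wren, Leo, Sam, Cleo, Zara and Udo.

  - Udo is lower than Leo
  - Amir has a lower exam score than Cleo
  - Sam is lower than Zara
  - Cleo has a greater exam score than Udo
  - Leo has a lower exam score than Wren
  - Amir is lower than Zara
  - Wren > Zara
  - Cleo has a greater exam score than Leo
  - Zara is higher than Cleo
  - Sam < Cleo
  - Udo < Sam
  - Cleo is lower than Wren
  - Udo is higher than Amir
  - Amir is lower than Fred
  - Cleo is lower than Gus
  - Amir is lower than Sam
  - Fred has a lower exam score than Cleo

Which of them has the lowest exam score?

Amir

Udo is not least since Amir < Udo; Sam is not least since Udo < Sam; Fred is not least since Amir < Fred; Leo is not least since Udo < Leo; Cleo is not least since Udo < Cleo; Zara is not least since Amir < Zara; Wren is not least since Cleo < Wren; Gus is not least since Cleo < Gus.
Only Amir has nothing below it, so Amir is the lowest exam score.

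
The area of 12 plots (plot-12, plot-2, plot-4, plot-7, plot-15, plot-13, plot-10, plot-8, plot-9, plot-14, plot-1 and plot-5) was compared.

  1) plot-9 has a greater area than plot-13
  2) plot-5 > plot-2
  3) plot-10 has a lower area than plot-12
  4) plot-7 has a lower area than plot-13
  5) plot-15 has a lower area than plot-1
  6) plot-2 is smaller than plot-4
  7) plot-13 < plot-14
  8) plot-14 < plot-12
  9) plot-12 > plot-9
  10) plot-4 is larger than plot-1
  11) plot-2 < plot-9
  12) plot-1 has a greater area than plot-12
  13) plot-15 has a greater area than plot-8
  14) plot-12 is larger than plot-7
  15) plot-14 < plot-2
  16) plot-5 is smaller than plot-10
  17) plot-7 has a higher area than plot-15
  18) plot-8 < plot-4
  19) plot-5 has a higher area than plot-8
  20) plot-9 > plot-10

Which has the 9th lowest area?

plot-9

The consecutive relations fix a unique order: plot-8 < plot-15 < plot-7 < plot-13 < plot-14 < plot-2 < plot-5 < plot-10 < plot-9 < plot-12 < plot-1 < plot-4.
The 9th smallest is plot-9.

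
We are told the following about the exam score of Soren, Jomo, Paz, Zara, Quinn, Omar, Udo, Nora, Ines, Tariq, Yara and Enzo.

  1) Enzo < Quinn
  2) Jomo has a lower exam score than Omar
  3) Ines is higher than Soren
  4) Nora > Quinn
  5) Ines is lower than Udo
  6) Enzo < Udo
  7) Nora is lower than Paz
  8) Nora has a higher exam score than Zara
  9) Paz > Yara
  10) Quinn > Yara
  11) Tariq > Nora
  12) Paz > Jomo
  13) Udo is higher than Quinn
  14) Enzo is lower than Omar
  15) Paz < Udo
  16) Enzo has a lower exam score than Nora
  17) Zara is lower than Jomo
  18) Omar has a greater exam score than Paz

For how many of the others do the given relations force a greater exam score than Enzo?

Directly above Enzo: Quinn, Nora, Omar, Udo.
One step further: Tariq, Paz (6 so far).
Nothing else is reachable above Enzo; 6 in all.

6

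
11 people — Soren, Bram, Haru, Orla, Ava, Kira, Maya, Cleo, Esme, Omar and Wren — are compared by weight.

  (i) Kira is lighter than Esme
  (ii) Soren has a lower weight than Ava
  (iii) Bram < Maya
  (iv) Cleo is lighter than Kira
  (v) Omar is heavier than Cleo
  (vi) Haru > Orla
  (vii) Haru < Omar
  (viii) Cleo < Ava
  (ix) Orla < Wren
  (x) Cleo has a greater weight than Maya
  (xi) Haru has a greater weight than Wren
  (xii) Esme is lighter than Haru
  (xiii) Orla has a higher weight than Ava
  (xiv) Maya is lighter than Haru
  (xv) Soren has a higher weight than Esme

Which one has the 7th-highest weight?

Piecing the relations together gives one ordering: Bram < Maya < Cleo < Kira < Esme < Soren < Ava < Orla < Wren < Haru < Omar.
The 7th largest is Esme.

Esme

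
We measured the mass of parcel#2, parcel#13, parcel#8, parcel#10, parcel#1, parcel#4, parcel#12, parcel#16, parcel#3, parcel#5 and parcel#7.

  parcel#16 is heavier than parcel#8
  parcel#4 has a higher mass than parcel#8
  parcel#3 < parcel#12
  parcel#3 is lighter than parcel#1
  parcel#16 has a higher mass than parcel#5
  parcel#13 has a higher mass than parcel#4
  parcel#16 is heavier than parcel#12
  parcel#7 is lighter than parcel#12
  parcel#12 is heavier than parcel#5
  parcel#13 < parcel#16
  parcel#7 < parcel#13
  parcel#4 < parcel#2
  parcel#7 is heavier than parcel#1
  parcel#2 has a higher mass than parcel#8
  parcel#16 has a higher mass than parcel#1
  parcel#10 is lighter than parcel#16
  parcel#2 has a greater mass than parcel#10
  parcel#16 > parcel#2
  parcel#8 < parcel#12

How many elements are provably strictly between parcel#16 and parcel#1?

3

The relations place parcel#1 below parcel#16. An element lies strictly between them when it is forced above parcel#1 and also forced below parcel#16.
Above parcel#1: {parcel#7, parcel#13, parcel#12}. Below parcel#16: {parcel#8, parcel#10, parcel#3, parcel#4, parcel#5, parcel#2, parcel#7, parcel#13, parcel#12}.
Intersection: {parcel#7, parcel#13, parcel#12} — 3.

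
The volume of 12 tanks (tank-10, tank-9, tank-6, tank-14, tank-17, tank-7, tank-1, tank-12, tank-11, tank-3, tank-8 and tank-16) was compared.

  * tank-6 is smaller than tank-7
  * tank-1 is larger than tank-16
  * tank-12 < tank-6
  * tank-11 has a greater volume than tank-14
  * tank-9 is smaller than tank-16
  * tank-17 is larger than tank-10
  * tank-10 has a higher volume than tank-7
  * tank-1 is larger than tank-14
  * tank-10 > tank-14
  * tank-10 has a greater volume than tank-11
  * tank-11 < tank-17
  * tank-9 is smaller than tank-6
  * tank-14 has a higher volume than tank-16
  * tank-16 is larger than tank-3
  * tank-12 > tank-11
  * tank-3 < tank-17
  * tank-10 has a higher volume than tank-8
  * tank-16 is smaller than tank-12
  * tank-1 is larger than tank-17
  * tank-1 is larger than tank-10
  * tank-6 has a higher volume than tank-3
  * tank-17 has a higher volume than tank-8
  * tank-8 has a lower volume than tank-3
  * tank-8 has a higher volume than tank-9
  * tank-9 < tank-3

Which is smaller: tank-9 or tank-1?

tank-9

tank-9 < tank-8 and tank-8 < tank-3 give tank-9 < tank-3.
Then tank-3 < tank-16 extends the chain to tank-16.
With tank-16 < tank-14: tank-9 < tank-8 < tank-3 < tank-16 < tank-14.
Then tank-14 < tank-11 extends the chain to tank-11.
With tank-11 < tank-12: tank-9 < tank-8 < tank-3 < tank-16 < tank-14 < tank-11 < tank-12.
Then tank-12 < tank-6 extends the chain to tank-6.
Then tank-6 < tank-7 extends the chain to tank-7.
With tank-7 < tank-10: tank-9 < tank-8 < tank-3 < tank-16 < tank-14 < tank-11 < tank-12 < tank-6 < tank-7 < tank-10.
With tank-10 < tank-17: tank-9 < tank-8 < tank-3 < tank-16 < tank-14 < tank-11 < tank-12 < tank-6 < tank-7 < tank-10 < tank-17.
With tank-17 < tank-1: tank-9 < tank-8 < tank-3 < tank-16 < tank-14 < tank-11 < tank-12 < tank-6 < tank-7 < tank-10 < tank-17 < tank-1.
So tank-9 < tank-1; tank-9 is the smaller of the two.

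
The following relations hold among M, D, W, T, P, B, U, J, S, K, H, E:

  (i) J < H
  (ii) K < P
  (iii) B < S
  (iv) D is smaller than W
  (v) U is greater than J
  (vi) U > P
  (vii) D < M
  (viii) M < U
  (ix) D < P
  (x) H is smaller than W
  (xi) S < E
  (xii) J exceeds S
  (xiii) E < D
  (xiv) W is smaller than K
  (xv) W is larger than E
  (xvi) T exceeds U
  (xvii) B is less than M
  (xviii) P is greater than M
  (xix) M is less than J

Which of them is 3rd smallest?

E

Piecing the relations together gives one ordering: B < S < E < D < M < J < H < W < K < P < U < T.
The 3rd smallest is E.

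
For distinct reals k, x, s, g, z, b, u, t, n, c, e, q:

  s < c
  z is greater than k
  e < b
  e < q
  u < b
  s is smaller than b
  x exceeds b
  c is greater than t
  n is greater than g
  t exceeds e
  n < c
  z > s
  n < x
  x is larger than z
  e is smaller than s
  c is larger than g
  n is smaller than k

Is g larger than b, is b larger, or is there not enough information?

Following every chain through g: above g we get n, k, z, c, x.
b is not reached, and no chain runs the other way from b to g.
So the given relations leave the order of g and b undetermined.

undetermined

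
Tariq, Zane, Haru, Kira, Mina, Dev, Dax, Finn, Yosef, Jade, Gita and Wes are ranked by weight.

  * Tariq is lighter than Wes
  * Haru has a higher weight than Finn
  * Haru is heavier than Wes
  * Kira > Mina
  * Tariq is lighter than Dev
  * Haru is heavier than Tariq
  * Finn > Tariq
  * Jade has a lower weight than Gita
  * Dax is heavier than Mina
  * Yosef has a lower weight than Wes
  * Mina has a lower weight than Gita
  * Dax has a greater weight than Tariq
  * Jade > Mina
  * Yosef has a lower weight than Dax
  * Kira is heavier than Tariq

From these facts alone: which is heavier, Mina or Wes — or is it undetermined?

Following every chain through Mina: above Mina we get Jade, Gita, Dax, Kira.
Wes is not reached, and no chain runs the other way from Wes to Mina.
So the given relations leave the order of Mina and Wes undetermined.

undetermined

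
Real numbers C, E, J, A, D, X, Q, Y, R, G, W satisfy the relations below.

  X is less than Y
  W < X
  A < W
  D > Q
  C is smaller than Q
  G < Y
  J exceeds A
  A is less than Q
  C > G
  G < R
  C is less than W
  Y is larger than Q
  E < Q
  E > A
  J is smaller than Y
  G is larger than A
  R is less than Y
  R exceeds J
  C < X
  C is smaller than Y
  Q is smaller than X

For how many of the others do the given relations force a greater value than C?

5

Directly above C: W, Q, X, Y.
One step further: D (5 so far).
Nothing else is reachable above C; 5 in all.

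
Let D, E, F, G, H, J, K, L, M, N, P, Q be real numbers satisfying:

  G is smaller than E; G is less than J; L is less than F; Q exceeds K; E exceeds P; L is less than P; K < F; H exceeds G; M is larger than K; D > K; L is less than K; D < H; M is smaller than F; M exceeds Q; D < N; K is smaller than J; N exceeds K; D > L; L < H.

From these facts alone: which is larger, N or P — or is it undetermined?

undetermined

Following every chain through P: above P we get E; below P we get L.
N is not reached, and no chain runs the other way from N to P.
So the given relations leave the order of P and N undetermined.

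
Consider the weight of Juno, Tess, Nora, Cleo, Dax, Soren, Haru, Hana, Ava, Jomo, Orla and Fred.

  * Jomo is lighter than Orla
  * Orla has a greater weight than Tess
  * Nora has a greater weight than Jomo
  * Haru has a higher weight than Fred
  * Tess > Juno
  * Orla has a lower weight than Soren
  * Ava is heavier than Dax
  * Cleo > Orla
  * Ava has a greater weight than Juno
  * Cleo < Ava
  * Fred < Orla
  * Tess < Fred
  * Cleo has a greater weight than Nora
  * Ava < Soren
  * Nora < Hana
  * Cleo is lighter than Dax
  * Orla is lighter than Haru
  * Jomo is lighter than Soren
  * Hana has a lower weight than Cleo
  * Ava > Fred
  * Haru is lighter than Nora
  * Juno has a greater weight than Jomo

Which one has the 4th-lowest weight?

Piecing the relations together gives one ordering: Jomo < Juno < Tess < Fred < Orla < Haru < Nora < Hana < Cleo < Dax < Ava < Soren.
The 4th smallest is Fred.

Fred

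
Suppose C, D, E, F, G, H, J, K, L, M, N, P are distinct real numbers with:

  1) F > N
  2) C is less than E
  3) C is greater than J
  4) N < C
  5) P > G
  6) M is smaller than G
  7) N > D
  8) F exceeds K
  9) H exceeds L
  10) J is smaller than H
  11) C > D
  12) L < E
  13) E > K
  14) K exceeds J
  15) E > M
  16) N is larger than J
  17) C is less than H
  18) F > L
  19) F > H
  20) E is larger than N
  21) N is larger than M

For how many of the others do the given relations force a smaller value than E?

The elements the relations force below E are J, D, M, N, L, C, K — no chain reaches any other.
That is 7.

7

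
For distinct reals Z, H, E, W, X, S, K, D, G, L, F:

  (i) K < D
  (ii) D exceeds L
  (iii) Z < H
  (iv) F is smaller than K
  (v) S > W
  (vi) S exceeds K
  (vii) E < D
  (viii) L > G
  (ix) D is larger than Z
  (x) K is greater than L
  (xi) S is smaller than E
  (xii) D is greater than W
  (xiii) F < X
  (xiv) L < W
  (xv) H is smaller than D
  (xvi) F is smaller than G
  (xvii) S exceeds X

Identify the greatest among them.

F is not greatest since F < G; G is not greatest since G < L; L is not greatest since L < K; Z is not greatest since Z < H; H is not greatest since H < D; X is not greatest since X < S; W is not greatest since W < S; K is not greatest since K < D; S is not greatest since S < E; E is not greatest since E < D.
Only D has nothing above it, so D is the greatest.

D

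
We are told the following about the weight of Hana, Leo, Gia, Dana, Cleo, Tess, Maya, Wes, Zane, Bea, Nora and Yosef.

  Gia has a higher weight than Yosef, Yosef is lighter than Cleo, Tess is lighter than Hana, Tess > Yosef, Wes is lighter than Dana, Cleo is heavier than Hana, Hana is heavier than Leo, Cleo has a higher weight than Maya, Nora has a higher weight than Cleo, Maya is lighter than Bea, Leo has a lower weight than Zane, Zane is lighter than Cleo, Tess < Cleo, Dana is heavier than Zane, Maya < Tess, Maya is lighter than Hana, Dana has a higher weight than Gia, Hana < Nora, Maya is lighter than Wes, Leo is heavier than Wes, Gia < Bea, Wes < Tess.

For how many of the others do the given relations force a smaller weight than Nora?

8

From Nora the given relations immediately reach Hana, Cleo.
From those, Yosef, Maya, Leo, Tess, Zane — 7 in total.
From those, Wes — 8 in total.
No other element is forced below Nora by the given relations, so the count is 8.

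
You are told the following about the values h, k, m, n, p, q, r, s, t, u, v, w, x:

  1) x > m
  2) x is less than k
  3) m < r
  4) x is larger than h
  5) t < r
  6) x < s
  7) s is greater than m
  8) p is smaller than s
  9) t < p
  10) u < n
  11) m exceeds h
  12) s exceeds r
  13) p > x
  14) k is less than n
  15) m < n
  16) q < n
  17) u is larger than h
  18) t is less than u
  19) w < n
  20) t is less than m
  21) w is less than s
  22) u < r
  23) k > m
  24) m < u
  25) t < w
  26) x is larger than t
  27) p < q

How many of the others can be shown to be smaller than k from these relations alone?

4

The elements the relations force below k are t, h, m, x — no chain reaches any other.
That is 4.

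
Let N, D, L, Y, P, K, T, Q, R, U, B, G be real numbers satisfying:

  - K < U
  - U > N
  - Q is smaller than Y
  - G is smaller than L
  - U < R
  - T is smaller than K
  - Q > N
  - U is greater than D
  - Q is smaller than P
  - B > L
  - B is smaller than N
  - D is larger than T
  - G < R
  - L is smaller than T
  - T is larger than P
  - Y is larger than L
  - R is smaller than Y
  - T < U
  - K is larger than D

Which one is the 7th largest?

Chaining the given pairs: G < L < B < N < Q < P < T < D < K < U < R < Y.
The 7th largest is P.

P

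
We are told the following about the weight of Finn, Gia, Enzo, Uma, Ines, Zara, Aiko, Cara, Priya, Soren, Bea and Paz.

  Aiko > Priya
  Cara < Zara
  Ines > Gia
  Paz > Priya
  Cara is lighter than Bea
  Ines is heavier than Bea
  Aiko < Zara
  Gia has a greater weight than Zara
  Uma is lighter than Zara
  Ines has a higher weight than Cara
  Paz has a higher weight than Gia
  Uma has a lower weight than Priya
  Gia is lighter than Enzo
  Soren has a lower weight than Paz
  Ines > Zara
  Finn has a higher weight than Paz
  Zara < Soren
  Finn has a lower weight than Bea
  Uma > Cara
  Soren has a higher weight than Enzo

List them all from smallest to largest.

The consecutive links are each given: Cara < Uma; Uma < Priya; Priya < Aiko; Aiko < Zara; Zara < Gia; Gia < Enzo; Enzo < Soren; Soren < Paz; Paz < Finn; Finn < Bea; Bea < Ines.

Cara < Uma < Priya < Aiko < Zara < Gia < Enzo < Soren < Paz < Finn < Bea < Ines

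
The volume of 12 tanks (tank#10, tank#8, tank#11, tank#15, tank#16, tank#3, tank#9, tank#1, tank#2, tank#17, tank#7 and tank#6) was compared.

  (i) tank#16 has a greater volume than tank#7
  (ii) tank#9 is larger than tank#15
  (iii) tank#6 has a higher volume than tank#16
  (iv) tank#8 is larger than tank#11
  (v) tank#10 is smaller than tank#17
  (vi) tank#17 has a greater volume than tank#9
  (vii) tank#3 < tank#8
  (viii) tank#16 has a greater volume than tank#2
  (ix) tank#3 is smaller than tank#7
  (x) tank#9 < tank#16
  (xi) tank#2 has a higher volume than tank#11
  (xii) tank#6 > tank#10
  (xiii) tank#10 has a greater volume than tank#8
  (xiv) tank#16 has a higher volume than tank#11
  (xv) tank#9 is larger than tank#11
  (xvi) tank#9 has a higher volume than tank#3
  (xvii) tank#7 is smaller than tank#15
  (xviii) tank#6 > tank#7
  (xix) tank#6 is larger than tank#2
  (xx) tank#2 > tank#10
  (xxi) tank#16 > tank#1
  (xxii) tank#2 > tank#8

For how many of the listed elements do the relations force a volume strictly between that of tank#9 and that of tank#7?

1

The relations place tank#7 below tank#9. An element lies strictly between them when it is forced above tank#7 and also forced below tank#9.
Above tank#7: {tank#15, tank#16, tank#6, tank#17}. Below tank#9: {tank#3, tank#11, tank#15}.
Intersection: {tank#15} — 1.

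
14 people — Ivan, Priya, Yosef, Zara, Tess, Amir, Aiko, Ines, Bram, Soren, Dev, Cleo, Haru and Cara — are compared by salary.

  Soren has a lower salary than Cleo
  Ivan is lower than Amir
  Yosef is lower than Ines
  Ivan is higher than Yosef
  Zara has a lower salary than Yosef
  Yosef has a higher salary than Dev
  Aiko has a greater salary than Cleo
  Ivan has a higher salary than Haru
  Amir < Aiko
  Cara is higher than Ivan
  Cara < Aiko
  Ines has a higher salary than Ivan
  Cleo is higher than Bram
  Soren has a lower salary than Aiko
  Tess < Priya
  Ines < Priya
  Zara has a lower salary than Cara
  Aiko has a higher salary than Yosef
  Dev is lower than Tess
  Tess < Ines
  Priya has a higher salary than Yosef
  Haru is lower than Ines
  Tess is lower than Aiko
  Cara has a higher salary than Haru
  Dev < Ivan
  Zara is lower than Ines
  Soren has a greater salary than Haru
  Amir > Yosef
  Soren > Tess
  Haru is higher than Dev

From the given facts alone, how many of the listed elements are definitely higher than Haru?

The elements the relations force above Haru are Ivan, Soren, Ines, Amir, Cara, Cleo, Aiko, Priya — no chain reaches any other.
That is 8.

8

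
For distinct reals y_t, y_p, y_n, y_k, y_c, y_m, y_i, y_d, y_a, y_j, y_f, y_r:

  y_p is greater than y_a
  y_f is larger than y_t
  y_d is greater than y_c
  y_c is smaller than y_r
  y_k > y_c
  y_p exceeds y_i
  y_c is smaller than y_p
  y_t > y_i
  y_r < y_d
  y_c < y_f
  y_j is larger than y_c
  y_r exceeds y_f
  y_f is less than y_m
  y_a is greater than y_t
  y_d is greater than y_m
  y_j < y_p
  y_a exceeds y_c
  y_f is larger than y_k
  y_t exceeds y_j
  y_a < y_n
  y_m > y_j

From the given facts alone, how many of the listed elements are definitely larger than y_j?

8

From y_j the given relations immediately reach y_t, y_p, y_m.
From those, y_a, y_f, y_d — 6 in total.
From those, y_n, y_r — 8 in total.
No other element is forced above y_j by the given relations, so the count is 8.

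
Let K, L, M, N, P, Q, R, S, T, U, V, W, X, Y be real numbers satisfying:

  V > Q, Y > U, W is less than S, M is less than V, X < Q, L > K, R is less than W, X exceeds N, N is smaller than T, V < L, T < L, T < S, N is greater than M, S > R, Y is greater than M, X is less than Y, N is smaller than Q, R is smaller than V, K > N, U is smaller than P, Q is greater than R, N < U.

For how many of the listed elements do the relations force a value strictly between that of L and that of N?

Chaining upward from N reaches: X, K, T, Q, S, V, U, P, Y.
Chaining downward from L reaches: M, R, X, K, T, Q, V.
Strictly between N and L are those in both lists: X, K, T, Q, V — 5 elements.

5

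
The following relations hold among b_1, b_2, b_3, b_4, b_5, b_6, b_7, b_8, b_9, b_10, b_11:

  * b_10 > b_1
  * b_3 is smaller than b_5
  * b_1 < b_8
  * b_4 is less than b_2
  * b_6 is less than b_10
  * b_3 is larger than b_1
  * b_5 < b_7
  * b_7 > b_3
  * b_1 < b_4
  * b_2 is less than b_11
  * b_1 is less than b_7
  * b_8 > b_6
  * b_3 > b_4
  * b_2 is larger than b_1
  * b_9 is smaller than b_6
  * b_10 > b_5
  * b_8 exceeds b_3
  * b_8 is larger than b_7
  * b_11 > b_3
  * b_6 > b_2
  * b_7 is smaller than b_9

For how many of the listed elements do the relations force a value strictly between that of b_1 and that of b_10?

Chaining upward from b_1 reaches: b_4, b_3, b_2, b_5, b_7, b_9, b_6, b_11, b_8.
Chaining downward from b_10 reaches: b_4, b_3, b_2, b_5, b_7, b_9, b_6.
Strictly between b_1 and b_10 are those in both lists: b_4, b_3, b_2, b_5, b_7, b_9, b_6 — 7 elements.

7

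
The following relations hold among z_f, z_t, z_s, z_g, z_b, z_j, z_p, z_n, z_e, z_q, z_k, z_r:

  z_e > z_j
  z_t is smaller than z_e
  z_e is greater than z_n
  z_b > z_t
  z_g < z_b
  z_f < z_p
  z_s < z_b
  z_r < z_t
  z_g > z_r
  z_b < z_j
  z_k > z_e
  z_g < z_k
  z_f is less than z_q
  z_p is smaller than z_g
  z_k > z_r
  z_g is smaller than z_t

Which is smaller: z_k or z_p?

z_p

Link the given pairs in sequence: z_p < z_g; z_g < z_t; z_t < z_b; z_b < z_j; z_j < z_e; z_e < z_k.
Together: z_p < z_g < z_t < z_b < z_j < z_e < z_k.
So z_p < z_k; z_p is the smaller of the two.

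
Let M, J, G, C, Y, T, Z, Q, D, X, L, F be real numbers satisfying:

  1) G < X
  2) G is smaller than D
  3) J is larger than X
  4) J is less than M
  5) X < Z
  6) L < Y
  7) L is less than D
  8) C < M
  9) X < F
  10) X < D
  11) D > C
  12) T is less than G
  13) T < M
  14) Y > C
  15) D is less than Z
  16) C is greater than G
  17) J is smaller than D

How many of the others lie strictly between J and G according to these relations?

The relations place G below J. An element lies strictly between them when it is forced above G and also forced below J.
Above G: {X, F, C, D, M, Y, Z}. Below J: {T, X}.
Intersection: {X} — 1.

1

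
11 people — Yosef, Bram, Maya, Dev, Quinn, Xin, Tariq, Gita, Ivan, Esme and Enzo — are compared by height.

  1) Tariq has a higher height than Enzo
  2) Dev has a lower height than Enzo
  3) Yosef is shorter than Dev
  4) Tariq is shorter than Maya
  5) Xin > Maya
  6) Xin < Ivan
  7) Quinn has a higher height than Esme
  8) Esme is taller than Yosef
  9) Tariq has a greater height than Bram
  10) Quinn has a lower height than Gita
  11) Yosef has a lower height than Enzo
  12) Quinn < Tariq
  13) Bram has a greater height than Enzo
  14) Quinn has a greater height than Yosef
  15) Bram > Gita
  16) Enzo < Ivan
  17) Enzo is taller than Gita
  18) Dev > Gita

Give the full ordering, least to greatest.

Yosef < Esme < Quinn < Gita < Dev < Enzo < Bram < Tariq < Maya < Xin < Ivan

Nothing is placed below Yosef, so it is least; from there Yosef < Esme; Esme < Quinn; Quinn < Gita; Gita < Dev; Dev < Enzo; Enzo < Bram; Bram < Tariq; Tariq < Maya; Maya < Xin; Xin < Ivan, each given directly.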